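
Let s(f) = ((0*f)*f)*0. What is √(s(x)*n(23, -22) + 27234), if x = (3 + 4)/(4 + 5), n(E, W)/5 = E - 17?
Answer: 3*√3026 ≈ 165.03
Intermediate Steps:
n(E, W) = -85 + 5*E (n(E, W) = 5*(E - 17) = 5*(-17 + E) = -85 + 5*E)
x = 7/9 ≈ 0.77778
s(f) = 0 (s(f) = (0*f)*0 = 0*0 = 0)
√(s(x)*n(23, -22) + 27234) = √(0*(-85 + 5*23) + 27234) = √(0*(-85 + 115) + 27234) = √(0*30 + 27234) = √(0 + 27234) = √27234 = 3*√3026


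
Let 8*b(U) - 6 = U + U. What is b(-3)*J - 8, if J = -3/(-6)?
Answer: -8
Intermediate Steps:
b(U) = ¾ + U/4 (b(U) = ¾ + (U + U)/8 = ¾ + (2*U)/8 = ¾ + U/4)
J = ½ (J = -3*(-⅙) = ½ ≈ 0.50000)
b(-3)*J - 8 = (¾ + (¼)*(-3))*(½) - 8 = (¾ - ¾)*(½) - 8 = 0*(½) - 8 = 0 - 8 = -8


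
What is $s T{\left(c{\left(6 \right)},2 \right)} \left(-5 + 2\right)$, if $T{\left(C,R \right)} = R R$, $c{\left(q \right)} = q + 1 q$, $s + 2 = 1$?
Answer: $12$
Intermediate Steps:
$s = -1$ ($s = -2 + 1 = -1$)
$c{\left(q \right)} = 2 q$ ($c{\left(q \right)} = q + q = 2 q$)
$T{\left(C,R \right)} = R^{2}$
$s T{\left(c{\left(6 \right)},2 \right)} \left(-5 + 2\right) = - 2^{2} \left(-5 + 2\right) = \left(-1\right) 4 \left(-3\right) = \left(-4\right) \left(-3\right) = 12$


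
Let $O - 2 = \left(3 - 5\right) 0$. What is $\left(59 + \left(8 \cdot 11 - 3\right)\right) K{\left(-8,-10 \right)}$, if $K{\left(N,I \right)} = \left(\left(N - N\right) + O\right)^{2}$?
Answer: $576$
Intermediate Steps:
$O = 2$ ($O = 2 + \left(3 - 5\right) 0 = 2 - 0 = 2 + 0 = 2$)
$K{\left(N,I \right)} = 4$ ($K{\left(N,I \right)} = \left(\left(N - N\right) + 2\right)^{2} = \left(0 + 2\right)^{2} = 2^{2} = 4$)
$\left(59 + \left(8 \cdot 11 - 3\right)\right) K{\left(-8,-10 \right)} = \left(59 + \left(8 \cdot 11 - 3\right)\right) 4 = \left(59 + \left(88 - 3\right)\right) 4 = \left(59 + 85\right) 4 = 144 \cdot 4 = 576$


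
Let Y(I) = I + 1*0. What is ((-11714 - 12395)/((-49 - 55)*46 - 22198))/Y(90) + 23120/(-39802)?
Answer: -27592279591/48327190380 ≈ -0.57095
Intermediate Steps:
Y(I) = I (Y(I) = I + 0 = I)
((-11714 - 12395)/((-49 - 55)*46 - 22198))/Y(90) + 23120/(-39802) = ((-11714 - 12395)/((-49 - 55)*46 - 22198))/90 + 23120/(-39802) = -24109/(-104*46 - 22198)*(1/90) + 23120*(-1/39802) = -24109/(-4784 - 22198)*(1/90) - 11560/19901 = -24109/(-26982)*(1/90) - 11560/19901 = -24109*(-1/26982)*(1/90) - 11560/19901 = (24109/26982)*(1/90) - 11560/19901 = 24109/2428380 - 11560/19901 = -27592279591/48327190380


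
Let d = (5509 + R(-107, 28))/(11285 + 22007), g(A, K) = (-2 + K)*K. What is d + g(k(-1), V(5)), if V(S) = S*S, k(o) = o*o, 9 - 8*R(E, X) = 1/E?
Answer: 4097759767/7124488 ≈ 575.17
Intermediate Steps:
R(E, X) = 9/8 - 1/(8*E)
k(o) = o**2
V(S) = S**2
g(A, K) = K*(-2 + K)
d = 1179167/7124488 (d = (5509 + (1/8)*(-1 + 9*(-107))/(-107))/(11285 + 22007) = (5509 + (1/8)*(-1/107)*(-1 - 963))/33292 = (5509 + (1/8)*(-1/107)*(-964))*(1/33292) = (5509 + 241/214)*(1/33292) = (1179167/214)*(1/33292) = 1179167/7124488 ≈ 0.16551)
d + g(k(-1), V(5)) = 1179167/7124488 + 5**2*(-2 + 5**2) = 1179167/7124488 + 25*(-2 + 25) = 1179167/7124488 + 25*23 = 1179167/7124488 + 575 = 4097759767/7124488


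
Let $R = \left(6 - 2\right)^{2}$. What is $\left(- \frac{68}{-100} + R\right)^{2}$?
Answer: $\frac{173889}{625} \approx 278.22$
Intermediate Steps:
$R = 16$ ($R = 4^{2} = 16$)
$\left(- \frac{68}{-100} + R\right)^{2} = \left(- \frac{68}{-100} + 16\right)^{2} = \left(\left(-68\right) \left(- \frac{1}{100}\right) + 16\right)^{2} = \left(\frac{17}{25} + 16\right)^{2} = \left(\frac{417}{25}\right)^{2} = \frac{173889}{625}$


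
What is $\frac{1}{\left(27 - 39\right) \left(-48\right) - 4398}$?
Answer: $- \frac{1}{3822} \approx -0.00026164$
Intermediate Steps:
$\frac{1}{\left(27 - 39\right) \left(-48\right) - 4398} = \frac{1}{\left(-12\right) \left(-48\right) - 4398} = \frac{1}{576 - 4398} = \frac{1}{-3822} = - \frac{1}{3822}$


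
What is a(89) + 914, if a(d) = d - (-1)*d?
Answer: 1092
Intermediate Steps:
a(d) = 2*d (a(d) = d + d = 2*d)
a(89) + 914 = 2*89 + 914 = 178 + 914 = 1092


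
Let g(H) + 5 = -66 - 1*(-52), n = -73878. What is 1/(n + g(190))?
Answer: -1/73897 ≈ -1.3532e-5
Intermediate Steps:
g(H) = -19 (g(H) = -5 + (-66 - 1*(-52)) = -5 + (-66 + 52) = -5 - 14 = -19)
1/(n + g(190)) = 1/(-73878 - 19) = 1/(-73897) = -1/73897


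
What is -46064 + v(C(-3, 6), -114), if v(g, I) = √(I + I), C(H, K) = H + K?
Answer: -46064 + 2*I*√57 ≈ -46064.0 + 15.1*I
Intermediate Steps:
v(g, I) = √2*√I (v(g, I) = √(2*I) = √2*√I)
-46064 + v(C(-3, 6), -114) = -46064 + √2*√(-114) = -46064 + √2*(I*√114) = -46064 + 2*I*√57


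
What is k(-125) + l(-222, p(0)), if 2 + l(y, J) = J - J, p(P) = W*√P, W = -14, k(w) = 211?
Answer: 209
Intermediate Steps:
p(P) = -14*√P
l(y, J) = -2 (l(y, J) = -2 + (J - J) = -2 + 0 = -2)
k(-125) + l(-222, p(0)) = 211 - 2 = 209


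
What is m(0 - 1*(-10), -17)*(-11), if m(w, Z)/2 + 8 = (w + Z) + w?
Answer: 110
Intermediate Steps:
m(w, Z) = -16 + 2*Z + 4*w (m(w, Z) = -16 + 2*((w + Z) + w) = -16 + 2*((Z + w) + w) = -16 + 2*(Z + 2*w) = -16 + (2*Z + 4*w) = -16 + 2*Z + 4*w)
m(0 - 1*(-10), -17)*(-11) = (-16 + 2*(-17) + 4*(0 - 1*(-10)))*(-11) = (-16 - 34 + 4*(0 + 10))*(-11) = (-16 - 34 + 4*10)*(-11) = (-16 - 34 + 40)*(-11) = -10*(-11) = 110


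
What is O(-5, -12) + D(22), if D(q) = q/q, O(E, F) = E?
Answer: -4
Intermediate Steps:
D(q) = 1
O(-5, -12) + D(22) = -5 + 1 = -4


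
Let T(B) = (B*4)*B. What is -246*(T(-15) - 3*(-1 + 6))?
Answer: -217710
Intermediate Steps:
T(B) = 4*B² (T(B) = (4*B)*B = 4*B²)
-246*(T(-15) - 3*(-1 + 6)) = -246*(4*(-15)² - 3*(-1 + 6)) = -246*(4*225 - 3*5) = -246*(900 - 15) = -246*885 = -217710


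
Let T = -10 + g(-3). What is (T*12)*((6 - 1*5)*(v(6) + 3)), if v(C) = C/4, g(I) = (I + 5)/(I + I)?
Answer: -558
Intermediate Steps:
g(I) = (5 + I)/(2*I) (g(I) = (5 + I)/((2*I)) = (5 + I)*(1/(2*I)) = (5 + I)/(2*I))
v(C) = C/4 (v(C) = C*(¼) = C/4)
T = -31/3 (T = -10 + (½)*(5 - 3)/(-3) = -10 + (½)*(-⅓)*2 = -10 - ⅓ = -31/3 ≈ -10.333)
(T*12)*((6 - 1*5)*(v(6) + 3)) = (-31/3*12)*((6 - 1*5)*((¼)*6 + 3)) = -124*(6 - 5)*(3/2 + 3) = -124*9/2 = -558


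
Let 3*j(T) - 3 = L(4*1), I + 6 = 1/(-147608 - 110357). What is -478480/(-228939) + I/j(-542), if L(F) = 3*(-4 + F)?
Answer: -230918630549/59058249135 ≈ -3.9100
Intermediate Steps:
I = -1547791/257965 (I = -6 + 1/(-147608 - 110357) = -6 + 1/(-257965) = -6 - 1/257965 = -1547791/257965 ≈ -6.0000)
L(F) = -12 + 3*F
j(T) = 1 (j(T) = 1 + (-12 + 3*(4*1))/3 = 1 + (-12 + 3*4)/3 = 1 + (-12 + 12)/3 = 1 + (⅓)*0 = 1 + 0 = 1)
-478480/(-228939) + I/j(-542) = -478480/(-228939) - 1547791/257965/1 = -478480*(-1/228939) - 1547791/257965*1 = 478480/228939 - 1547791/257965 = -230918630549/59058249135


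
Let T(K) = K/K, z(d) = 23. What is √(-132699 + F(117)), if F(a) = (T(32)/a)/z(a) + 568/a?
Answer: 2*I*√157939206/69 ≈ 364.27*I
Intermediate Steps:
T(K) = 1
F(a) = 13065/(23*a) (F(a) = (1/a)/23 + 568/a = (1/23)/a + 568/a = 1/(23*a) + 568/a = 13065/(23*a))
√(-132699 + F(117)) = √(-132699 + (13065/23)/117) = √(-132699 + (13065/23)*(1/117)) = √(-132699 + 335/69) = √(-9155896/69) = 2*I*√157939206/69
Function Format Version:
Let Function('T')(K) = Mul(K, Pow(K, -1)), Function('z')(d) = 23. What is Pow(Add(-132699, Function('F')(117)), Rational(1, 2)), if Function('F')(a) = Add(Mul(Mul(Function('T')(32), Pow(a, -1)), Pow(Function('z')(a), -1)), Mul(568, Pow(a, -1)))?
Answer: Mul(Rational(2, 69), I, Pow(157939206, Rational(1, 2))) ≈ Mul(364.27, I)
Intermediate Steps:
Function('T')(K) = 1
Function('F')(a) = Mul(Rational(13065, 23), Pow(a, -1)) (Function('F')(a) = Add(Mul(Mul(1, Pow(a, -1)), Pow(23, -1)), Mul(568, Pow(a, -1))) = Add(Mul(Pow(a, -1), Rational(1, 23)), Mul(568, Pow(a, -1))) = Add(Mul(Rational(1, 23), Pow(a, -1)), Mul(568, Pow(a, -1))) = Mul(Rational(13065, 23), Pow(a, -1)))
Pow(Add(-132699, Function('F')(117)), Rational(1, 2)) = Pow(Add(-132699, Mul(Rational(13065, 23), Pow(117, -1))), Rational(1, 2)) = Pow(Add(-132699, Mul(Rational(13065, 23), Rational(1, 117))), Rational(1, 2)) = Pow(Add(-132699, Rational(335, 69)), Rational(1, 2)) = Pow(Rational(-9155896, 69), Rational(1, 2)) = Mul(Rational(2, 69), I, Pow(157939206, Rational(1, 2)))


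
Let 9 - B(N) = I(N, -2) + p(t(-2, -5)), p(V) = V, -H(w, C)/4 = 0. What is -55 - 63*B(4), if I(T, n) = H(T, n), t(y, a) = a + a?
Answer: -1252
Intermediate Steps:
H(w, C) = 0 (H(w, C) = -4*0 = 0)
t(y, a) = 2*a
I(T, n) = 0
B(N) = 19 (B(N) = 9 - (0 + 2*(-5)) = 9 - (0 - 10) = 9 - 1*(-10) = 9 + 10 = 19)
-55 - 63*B(4) = -55 - 63*19 = -55 - 1197 = -1252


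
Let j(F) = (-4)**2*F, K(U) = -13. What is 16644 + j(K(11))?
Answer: 16436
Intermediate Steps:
j(F) = 16*F
16644 + j(K(11)) = 16644 + 16*(-13) = 16644 - 208 = 16436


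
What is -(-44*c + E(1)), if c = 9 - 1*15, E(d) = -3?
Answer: -261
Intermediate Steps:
c = -6 (c = 9 - 15 = -6)
-(-44*c + E(1)) = -(-44*(-6) - 3) = -(264 - 3) = -1*261 = -261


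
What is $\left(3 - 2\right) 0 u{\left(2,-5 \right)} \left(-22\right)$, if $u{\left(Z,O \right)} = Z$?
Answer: $0$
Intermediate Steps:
$\left(3 - 2\right) 0 u{\left(2,-5 \right)} \left(-22\right) = \left(3 - 2\right) 0 \cdot 2 \left(-22\right) = 1 \cdot 0 \cdot 2 \left(-22\right) = 0 \cdot 2 \left(-22\right) = 0 \left(-22\right) = 0$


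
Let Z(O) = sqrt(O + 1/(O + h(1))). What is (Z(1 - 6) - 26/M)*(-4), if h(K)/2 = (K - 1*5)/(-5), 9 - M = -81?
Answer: 52/45 - 12*I*sqrt(170)/17 ≈ 1.1556 - 9.2036*I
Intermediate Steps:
M = 90 (M = 9 - 1*(-81) = 9 + 81 = 90)
h(K) = 2 - 2*K/5 (h(K) = 2*((K - 1*5)/(-5)) = 2*((K - 5)*(-1/5)) = 2*((-5 + K)*(-1/5)) = 2*(1 - K/5) = 2 - 2*K/5)
Z(O) = sqrt(O + 1/(8/5 + O)) (Z(O) = sqrt(O + 1/(O + (2 - 2/5*1))) = sqrt(O + 1/(O + (2 - 2/5))) = sqrt(O + 1/(O + 8/5)) = sqrt(O + 1/(8/5 + O)))
(Z(1 - 6) - 26/M)*(-4) = (sqrt((5 + (1 - 6)*(8 + 5*(1 - 6)))/(8 + 5*(1 - 6))) - 26/90)*(-4) = (sqrt((5 - 5*(8 + 5*(-5)))/(8 + 5*(-5))) - 26*1/90)*(-4) = (sqrt((5 - 5*(8 - 25))/(8 - 25)) - 13/45)*(-4) = (sqrt((5 - 5*(-17))/(-17)) - 13/45)*(-4) = (sqrt(-(5 + 85)/17) - 13/45)*(-4) = (sqrt(-1/17*90) - 13/45)*(-4) = (sqrt(-90/17) - 13/45)*(-4) = (3*I*sqrt(170)/17 - 13/45)*(-4) = (-13/45 + 3*I*sqrt(170)/17)*(-4) = 52/45 - 12*I*sqrt(170)/17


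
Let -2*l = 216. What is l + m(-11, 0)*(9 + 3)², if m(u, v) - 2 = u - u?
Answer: 180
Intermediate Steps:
l = -108 (l = -½*216 = -108)
m(u, v) = 2 (m(u, v) = 2 + (u - u) = 2 + 0 = 2)
l + m(-11, 0)*(9 + 3)² = -108 + 2*(9 + 3)² = -108 + 2*12² = -108 + 2*144 = -108 + 288 = 180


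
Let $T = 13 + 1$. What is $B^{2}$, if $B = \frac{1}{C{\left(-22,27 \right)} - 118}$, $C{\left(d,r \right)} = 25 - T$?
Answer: $\frac{1}{11449} \approx 8.7344 \cdot 10^{-5}$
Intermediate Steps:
$T = 14$
$C{\left(d,r \right)} = 11$ ($C{\left(d,r \right)} = 25 - 14 = 11$)
$B = - \frac{1}{107}$ ($B = \frac{1}{11 - 118} = \frac{1}{-107} = - \frac{1}{107} \approx -0.0093458$)
$B^{2} = \left(- \frac{1}{107}\right)^{2} = \frac{1}{11449}$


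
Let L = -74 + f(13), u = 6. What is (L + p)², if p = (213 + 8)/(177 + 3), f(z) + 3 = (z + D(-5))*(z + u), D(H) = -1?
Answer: 750814801/32400 ≈ 23173.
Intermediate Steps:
f(z) = -3 + (-1 + z)*(6 + z) (f(z) = -3 + (z - 1)*(z + 6) = -3 + (-1 + z)*(6 + z))
p = 221/180 ≈ 1.2278
L = 151 (L = -74 + (-9 + 13² + 5*13) = -74 + (-9 + 169 + 65) = -74 + 225 = 151)
(L + p)² = (151 + 221/180)² = (27401/180)² = 750814801/32400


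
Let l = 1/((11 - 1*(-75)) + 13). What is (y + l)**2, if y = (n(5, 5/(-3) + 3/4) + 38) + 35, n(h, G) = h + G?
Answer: 932019841/156816 ≈ 5943.4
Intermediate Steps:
n(h, G) = G + h
l = 1/99 (l = 1/((11 + 75) + 13) = 1/(86 + 13) = 1/99 ≈ 0.010101)
y = 925/12 (y = (((5/(-3) + 3/4) + 5) + 38) + 35 = (((5*(-1/3) + 3*(1/4)) + 5) + 38) + 35 = (((-5/3 + 3/4) + 5) + 38) + 35 = ((-11/12 + 5) + 38) + 35 = (49/12 + 38) + 35 = 505/12 + 35 = 925/12 ≈ 77.083)
(y + l)**2 = (925/12 + 1/99)**2 = (30529/396)**2 = 932019841/156816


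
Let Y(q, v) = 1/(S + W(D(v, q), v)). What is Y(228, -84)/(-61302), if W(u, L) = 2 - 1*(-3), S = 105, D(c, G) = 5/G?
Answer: -1/6743220 ≈ -1.4830e-7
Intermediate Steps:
W(u, L) = 5 (W(u, L) = 2 + 3 = 5)
Y(q, v) = 1/110 (Y(q, v) = 1/(105 + 5) = 1/110)
Y(228, -84)/(-61302) = (1/110)/(-61302) = (1/110)*(-1/61302) = -1/6743220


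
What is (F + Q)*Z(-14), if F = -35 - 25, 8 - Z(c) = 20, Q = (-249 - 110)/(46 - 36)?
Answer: 5754/5 ≈ 1150.8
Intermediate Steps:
Q = -359/10 ≈ -35.900
Z(c) = -12 (Z(c) = 8 - 1*20 = 8 - 20 = -12)
F = -60
(F + Q)*Z(-14) = (-60 - 359/10)*(-12) = -959/10*(-12) = 5754/5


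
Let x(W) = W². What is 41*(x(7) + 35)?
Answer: 3444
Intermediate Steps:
41*(x(7) + 35) = 41*(7² + 35) = 41*(49 + 35) = 41*84 = 3444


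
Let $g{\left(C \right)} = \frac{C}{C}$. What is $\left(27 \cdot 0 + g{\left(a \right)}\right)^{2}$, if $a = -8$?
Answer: $1$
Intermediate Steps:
$g{\left(C \right)} = 1$
$\left(27 \cdot 0 + g{\left(a \right)}\right)^{2} = \left(27 \cdot 0 + 1\right)^{2} = \left(0 + 1\right)^{2} = 1^{2} = 1$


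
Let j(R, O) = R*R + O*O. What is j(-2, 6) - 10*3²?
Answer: -50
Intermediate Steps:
j(R, O) = O² + R² (j(R, O) = R² + O² = O² + R²)
j(-2, 6) - 10*3² = (6² + (-2)²) - 10*3² = (36 + 4) - 10*9 = 40 - 90 = -50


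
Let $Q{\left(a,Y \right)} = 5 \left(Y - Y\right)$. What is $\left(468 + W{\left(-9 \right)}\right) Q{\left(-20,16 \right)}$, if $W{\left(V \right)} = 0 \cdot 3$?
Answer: $0$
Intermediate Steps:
$Q{\left(a,Y \right)} = 0$ ($Q{\left(a,Y \right)} = 5 \cdot 0 = 0$)
$W{\left(V \right)} = 0$
$\left(468 + W{\left(-9 \right)}\right) Q{\left(-20,16 \right)} = \left(468 + 0\right) 0 = 468 \cdot 0 = 0$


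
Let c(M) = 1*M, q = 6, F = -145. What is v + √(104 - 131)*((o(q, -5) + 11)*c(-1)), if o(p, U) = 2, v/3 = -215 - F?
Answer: -210 - 39*I*√3 ≈ -210.0 - 67.55*I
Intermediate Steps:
v = -210 (v = 3*(-215 - 1*(-145)) = 3*(-215 + 145) = 3*(-70) = -210)
c(M) = M
v + √(104 - 131)*((o(q, -5) + 11)*c(-1)) = -210 + √(104 - 131)*((2 + 11)*(-1)) = -210 + √(-27)*(13*(-1)) = -210 + (3*I*√3)*(-13) = -210 - 39*I*√3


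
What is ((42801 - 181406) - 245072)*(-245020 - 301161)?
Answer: 209557087537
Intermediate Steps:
((42801 - 181406) - 245072)*(-245020 - 301161) = (-138605 - 245072)*(-546181) = -383677*(-546181) = 209557087537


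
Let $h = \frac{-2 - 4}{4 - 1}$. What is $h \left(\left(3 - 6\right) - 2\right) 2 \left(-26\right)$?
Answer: $-520$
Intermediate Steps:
$h = -2$ ($h = - \frac{6}{3} = \left(-6\right) \frac{1}{3} = -2$)
$h \left(\left(3 - 6\right) - 2\right) 2 \left(-26\right) = - 2 \left(\left(3 - 6\right) - 2\right) 2 \left(-26\right) = - 2 \left(-3 - 2\right) 2 \left(-26\right) = \left(-2\right) \left(-5\right) 2 \left(-26\right) = 10 \cdot 2 \left(-26\right) = 20 \left(-26\right) = -520$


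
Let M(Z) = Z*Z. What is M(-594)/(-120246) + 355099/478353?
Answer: -21013487459/9586672473 ≈ -2.1919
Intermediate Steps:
M(Z) = Z²
M(-594)/(-120246) + 355099/478353 = (-594)²/(-120246) + 355099/478353 = 352836*(-1/120246) + 355099*(1/478353) = -58806/20041 + 355099/478353 = -21013487459/9586672473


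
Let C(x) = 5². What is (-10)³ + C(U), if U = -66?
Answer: -975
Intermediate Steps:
C(x) = 25
(-10)³ + C(U) = (-10)³ + 25 = -1000 + 25 = -975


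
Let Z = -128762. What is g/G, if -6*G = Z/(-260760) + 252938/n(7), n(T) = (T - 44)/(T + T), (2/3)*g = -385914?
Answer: -16755050617560/461690408063 ≈ -36.291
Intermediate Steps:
g = -578871 (g = (3/2)*(-385914) = -578871)
n(T) = (-44 + T)/(2*T) (n(T) = (-44 + T)/((2*T)) = (-44 + T)*(1/(2*T)) = (-44 + T)/(2*T))
G = 461690408063/28944360 (G = -(-128762/(-260760) + 252938/(((1/2)*(-44 + 7)/7)))/6 = -(-128762*(-1/260760) + 252938/(((1/2)*(1/7)*(-37))))/6 = -(64381/130380 + 252938/(-37/14))/6 = -(64381/130380 + 252938*(-14/37))/6 = -(64381/130380 - 3541132/37)/6 = -1/6*(-461690408063/4824060) = 461690408063/28944360 ≈ 15951.)
g/G = -578871/461690408063/28944360 = -578871*28944360/461690408063 = -16755050617560/461690408063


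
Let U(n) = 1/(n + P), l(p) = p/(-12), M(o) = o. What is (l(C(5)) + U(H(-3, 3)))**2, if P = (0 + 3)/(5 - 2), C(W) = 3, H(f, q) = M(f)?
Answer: 9/16 ≈ 0.56250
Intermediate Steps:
H(f, q) = f
l(p) = -p/12 (l(p) = p*(-1/12) = -p/12)
P = 1 (P = 3/3 = 3*(1/3) = 1)
U(n) = 1/(1 + n) (U(n) = 1/(n + 1) = 1/(1 + n))
(l(C(5)) + U(H(-3, 3)))**2 = (-1/12*3 + 1/(1 - 3))**2 = (-1/4 + 1/(-2))**2 = (-1/4 - 1/2)**2 = (-3/4)**2 = 9/16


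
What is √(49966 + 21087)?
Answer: √71053 ≈ 266.56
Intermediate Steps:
√(49966 + 21087) = √71053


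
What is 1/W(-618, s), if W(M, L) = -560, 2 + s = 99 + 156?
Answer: -1/560 ≈ -0.0017857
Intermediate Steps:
s = 253 (s = -2 + (99 + 156) = -2 + 255 = 253)
1/W(-618, s) = 1/(-560) = -1/560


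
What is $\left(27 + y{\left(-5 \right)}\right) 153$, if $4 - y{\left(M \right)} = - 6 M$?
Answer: $153$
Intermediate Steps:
$y{\left(M \right)} = 4 + 6 M$ ($y{\left(M \right)} = 4 - - 6 M = 4 + 6 M$)
$\left(27 + y{\left(-5 \right)}\right) 153 = \left(27 + \left(4 + 6 \left(-5\right)\right)\right) 153 = \left(27 + \left(4 - 30\right)\right) 153 = \left(27 - 26\right) 153 = 1 \cdot 153 = 153$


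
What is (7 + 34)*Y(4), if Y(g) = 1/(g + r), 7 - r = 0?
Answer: 41/11 ≈ 3.7273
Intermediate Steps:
r = 7 (r = 7 - 1*0 = 7 + 0 = 7)
Y(g) = 1/(7 + g) (Y(g) = 1/(g + 7) = 1/(7 + g))
(7 + 34)*Y(4) = (7 + 34)/(7 + 4) = 41/11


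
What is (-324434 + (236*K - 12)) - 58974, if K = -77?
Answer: -401592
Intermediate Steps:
(-324434 + (236*K - 12)) - 58974 = (-324434 + (236*(-77) - 12)) - 58974 = (-324434 + (-18172 - 12)) - 58974 = (-324434 - 18184) - 58974 = -342618 - 58974 = -401592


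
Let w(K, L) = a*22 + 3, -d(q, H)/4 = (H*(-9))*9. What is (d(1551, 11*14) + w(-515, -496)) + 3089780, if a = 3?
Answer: 3139745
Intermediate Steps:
d(q, H) = 324*H (d(q, H) = -4*H*(-9)*9 = -4*(-9*H)*9 = -(-324)*H = 324*H)
w(K, L) = 69 (w(K, L) = 3*22 + 3 = 66 + 3 = 69)
(d(1551, 11*14) + w(-515, -496)) + 3089780 = (324*(11*14) + 69) + 3089780 = (324*154 + 69) + 3089780 = (49896 + 69) + 3089780 = 49965 + 3089780 = 3139745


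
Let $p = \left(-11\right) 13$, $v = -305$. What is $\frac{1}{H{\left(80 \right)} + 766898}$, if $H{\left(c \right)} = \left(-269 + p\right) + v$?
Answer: $\frac{1}{766181} \approx 1.3052 \cdot 10^{-6}$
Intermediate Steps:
$p = -143$
$H{\left(c \right)} = -717$ ($H{\left(c \right)} = \left(-269 - 143\right) - 305 = -412 - 305 = -717$)
$\frac{1}{H{\left(80 \right)} + 766898} = \frac{1}{-717 + 766898} = \frac{1}{766181}$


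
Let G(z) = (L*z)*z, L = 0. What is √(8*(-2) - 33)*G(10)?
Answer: 0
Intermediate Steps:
G(z) = 0 (G(z) = (0*z)*z = 0*z = 0)
√(8*(-2) - 33)*G(10) = √(8*(-2) - 33)*0 = √(-16 - 33)*0 = √(-49)*0 = (7*I)*0 = 0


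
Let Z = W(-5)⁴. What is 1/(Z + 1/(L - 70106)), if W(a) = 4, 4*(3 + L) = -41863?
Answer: 322299/82508540 ≈ 0.0039063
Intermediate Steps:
L = -41875/4 (L = -3 + (¼)*(-41863) = -3 - 41863/4 = -41875/4 ≈ -10469.)
Z = 256 (Z = 4⁴ = 256)
1/(Z + 1/(L - 70106)) = 1/(256 + 1/(-41875/4 - 70106)) = 1/(256 + 1/(-322299/4)) = 1/(256 - 4/322299) = 1/(82508540/322299) = 322299/82508540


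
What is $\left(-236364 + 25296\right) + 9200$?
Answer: $-201868$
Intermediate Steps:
$\left(-236364 + 25296\right) + 9200 = -211068 + 9200 = -201868$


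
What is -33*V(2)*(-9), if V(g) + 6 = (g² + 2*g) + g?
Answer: 1188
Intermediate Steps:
V(g) = -6 + g² + 3*g (V(g) = -6 + ((g² + 2*g) + g) = -6 + (g² + 3*g) = -6 + g² + 3*g)
-33*V(2)*(-9) = -33*(-6 + 2² + 3*2)*(-9) = -33*(-6 + 4 + 6)*(-9) = -33*4*(-9) = -132*(-9) = 1188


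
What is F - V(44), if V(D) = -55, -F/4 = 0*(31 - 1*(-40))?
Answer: 55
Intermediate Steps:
F = 0 (F = -0*(31 - 1*(-40)) = -0*(31 + 40) = -0*71 = -4*0 = 0)
F - V(44) = 0 - 1*(-55) = 0 + 55 = 55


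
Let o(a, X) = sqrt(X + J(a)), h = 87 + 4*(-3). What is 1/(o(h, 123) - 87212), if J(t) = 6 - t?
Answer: -43606/3802966445 - 3*sqrt(6)/7605932890 ≈ -1.1467e-5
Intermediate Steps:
h = 75 (h = 87 - 12 = 75)
o(a, X) = sqrt(6 + X - a) (o(a, X) = sqrt(X + (6 - a)) = sqrt(6 + X - a))
1/(o(h, 123) - 87212) = 1/(sqrt(6 + 123 - 1*75) - 87212) = 1/(sqrt(6 + 123 - 75) - 87212) = 1/(sqrt(54) - 87212) = 1/(3*sqrt(6) - 87212) = 1/(-87212 + 3*sqrt(6))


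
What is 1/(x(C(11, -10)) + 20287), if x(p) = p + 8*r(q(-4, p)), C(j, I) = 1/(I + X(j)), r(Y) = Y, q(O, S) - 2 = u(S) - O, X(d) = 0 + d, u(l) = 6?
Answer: 1/20384 ≈ 4.9058e-5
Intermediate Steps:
X(d) = d
q(O, S) = 8 - O (q(O, S) = 2 + (6 - O) = 8 - O)
C(j, I) = 1/(I + j)
x(p) = 96 + p (x(p) = p + 8*(8 - 1*(-4)) = p + 8*(8 + 4) = p + 8*12 = p + 96 = 96 + p)
1/(x(C(11, -10)) + 20287) = 1/((96 + 1/(-10 + 11)) + 20287) = 1/((96 + 1/1) + 20287) = 1/((96 + 1) + 20287) = 1/(97 + 20287) = 1/20384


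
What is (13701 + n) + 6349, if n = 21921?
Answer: 41971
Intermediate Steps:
(13701 + n) + 6349 = (13701 + 21921) + 6349 = 35622 + 6349 = 41971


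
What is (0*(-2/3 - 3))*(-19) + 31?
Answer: 31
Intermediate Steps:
(0*(-2/3 - 3))*(-19) + 31 = (0*(-11/3))*(-19) + 31 = 0*(-19) + 31 = 0 + 31 = 31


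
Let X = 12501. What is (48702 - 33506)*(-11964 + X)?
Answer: 8160252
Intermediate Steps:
(48702 - 33506)*(-11964 + X) = (48702 - 33506)*(-11964 + 12501) = 15196*537 = 8160252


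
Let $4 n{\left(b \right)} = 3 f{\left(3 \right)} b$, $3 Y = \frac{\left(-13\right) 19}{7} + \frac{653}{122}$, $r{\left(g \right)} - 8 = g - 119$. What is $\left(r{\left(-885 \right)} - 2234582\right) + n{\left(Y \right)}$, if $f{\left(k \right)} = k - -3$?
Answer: $- \frac{3818443913}{1708} \approx -2.2356 \cdot 10^{6}$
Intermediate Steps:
$r{\left(g \right)} = -111 + g$ ($r{\left(g \right)} = 8 + \left(g - 119\right) = 8 + \left(-119 + g\right) = -111 + g$)
$Y = - \frac{8521}{854}$ ($Y = \frac{\frac{\left(-13\right) 19}{7} + \frac{653}{122}}{3} = \frac{\left(-247\right) \frac{1}{7} + 653 \cdot \frac{1}{122}}{3} = \frac{- \frac{247}{7} + \frac{653}{122}}{3} = \frac{1}{3} \left(- \frac{25563}{854}\right) = - \frac{8521}{854} \approx -9.9778$)
$f{\left(k \right)} = 3 + k$ ($f{\left(k \right)} = k + 3 = 3 + k$)
$n{\left(b \right)} = \frac{9 b}{2}$ ($n{\left(b \right)} = \frac{3 \left(3 + 3\right) b}{4} = \frac{3 \cdot 6 b}{4} = \frac{18 b}{4} = \frac{9 b}{2}$)
$\left(r{\left(-885 \right)} - 2234582\right) + n{\left(Y \right)} = \left(\left(-111 - 885\right) - 2234582\right) + \frac{9}{2} \left(- \frac{8521}{854}\right) = \left(-996 - 2234582\right) - \frac{76689}{1708} = -2235578 - \frac{76689}{1708} = - \frac{3818443913}{1708}$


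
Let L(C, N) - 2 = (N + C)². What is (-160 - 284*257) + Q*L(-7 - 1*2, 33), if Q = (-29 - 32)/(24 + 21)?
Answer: -3326918/45 ≈ -73932.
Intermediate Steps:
L(C, N) = 2 + (C + N)² (L(C, N) = 2 + (N + C)² = 2 + (C + N)²)
Q = -61/45 ≈ -1.3556
(-160 - 284*257) + Q*L(-7 - 1*2, 33) = (-160 - 284*257) - 61*(2 + ((-7 - 1*2) + 33)²)/45 = (-160 - 72988) - 61*(2 + ((-7 - 2) + 33)²)/45 = -73148 - 61*(2 + (-9 + 33)²)/45 = -73148 - 61*(2 + 24²)/45 = -73148 - 61*(2 + 576)/45 = -73148 - 61/45*578 = -73148 - 35258/45 = -3326918/45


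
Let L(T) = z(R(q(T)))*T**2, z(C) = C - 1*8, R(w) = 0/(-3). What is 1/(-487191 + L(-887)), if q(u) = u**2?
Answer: -1/6781343 ≈ -1.4746e-7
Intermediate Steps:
R(w) = 0 (R(w) = 0*(-1/3) = 0)
z(C) = -8 + C (z(C) = C - 8 = -8 + C)
L(T) = -8*T**2 (L(T) = (-8 + 0)*T**2 = -8*T**2)
1/(-487191 + L(-887)) = 1/(-487191 - 8*(-887)**2) = 1/(-487191 - 8*786769) = 1/(-487191 - 6294152) = 1/(-6781343) = -1/6781343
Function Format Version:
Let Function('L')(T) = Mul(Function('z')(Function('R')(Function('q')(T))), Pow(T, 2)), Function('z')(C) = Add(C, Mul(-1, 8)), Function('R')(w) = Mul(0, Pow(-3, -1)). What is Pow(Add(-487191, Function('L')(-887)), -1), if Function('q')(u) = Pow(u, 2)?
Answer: Rational(-1, 6781343) ≈ -1.4746e-7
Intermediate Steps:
Function('R')(w) = 0 (Function('R')(w) = Mul(0, Rational(-1, 3)) = 0)
Function('z')(C) = Add(-8, C) (Function('z')(C) = Add(C, -8) = Add(-8, C))
Function('L')(T) = Mul(-8, Pow(T, 2)) (Function('L')(T) = Mul(Add(-8, 0), Pow(T, 2)) = Mul(-8, Pow(T, 2)))
Pow(Add(-487191, Function('L')(-887)), -1) = Pow(Add(-487191, Mul(-8, Pow(-887, 2))), -1) = Pow(Add(-487191, Mul(-8, 786769)), -1) = Pow(Add(-487191, -6294152), -1) = Pow(-6781343, -1) = Rational(-1, 6781343)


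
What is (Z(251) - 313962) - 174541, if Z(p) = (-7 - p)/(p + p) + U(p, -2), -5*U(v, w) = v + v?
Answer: -613197912/1255 ≈ -4.8860e+5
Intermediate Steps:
U(v, w) = -2*v/5 (U(v, w) = -(v + v)/5 = -2*v/5)
Z(p) = -2*p/5 + (-7 - p)/(2*p) (Z(p) = (-7 - p)/(p + p) - 2*p/5 = (-7 - p)/((2*p)) - 2*p/5 = (-7 - p)*(1/(2*p)) - 2*p/5 = (-7 - p)/(2*p) - 2*p/5 = -2*p/5 + (-7 - p)/(2*p))
(Z(251) - 313962) - 174541 = ((⅒)*(-35 + 251*(-5 - 4*251))/251 - 313962) - 174541 = ((⅒)*(1/251)*(-35 + 251*(-5 - 1004)) - 313962) - 174541 = ((⅒)*(1/251)*(-35 + 251*(-1009)) - 313962) - 174541 = ((⅒)*(1/251)*(-35 - 253259) - 313962) - 174541 = ((⅒)*(1/251)*(-253294) - 313962) - 174541 = (-126647/1255 - 313962) - 174541 = -394148957/1255 - 174541 = -613197912/1255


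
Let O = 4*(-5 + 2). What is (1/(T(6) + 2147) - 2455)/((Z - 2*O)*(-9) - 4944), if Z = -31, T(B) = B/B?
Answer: 5273339/10484388 ≈ 0.50297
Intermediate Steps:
T(B) = 1
O = -12 (O = 4*(-3) = -12)
(1/(T(6) + 2147) - 2455)/((Z - 2*O)*(-9) - 4944) = (1/(1 + 2147) - 2455)/((-31 - 2*(-12))*(-9) - 4944) = (1/2148 - 2455)/((-31 + 24)*(-9) - 4944) = (1/2148 - 2455)/(-7*(-9) - 4944) = -5273339/(2148*(63 - 4944)) = -5273339/2148/(-4881) = -5273339/2148*(-1/4881) = 5273339/10484388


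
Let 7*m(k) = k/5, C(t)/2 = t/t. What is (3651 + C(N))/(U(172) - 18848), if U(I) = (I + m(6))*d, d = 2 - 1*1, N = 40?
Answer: -127855/653654 ≈ -0.19560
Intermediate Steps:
C(t) = 2 (C(t) = 2*(t/t) = 2*1 = 2)
m(k) = k/35 (m(k) = (k/5)/7 = k/35)
d = 1 (d = 2 - 1 = 1)
U(I) = 6/35 + I (U(I) = (I + (1/35)*6)*1 = (I + 6/35)*1 = (6/35 + I)*1 = 6/35 + I)
(3651 + C(N))/(U(172) - 18848) = (3651 + 2)/((6/35 + 172) - 18848) = 3653/(6026/35 - 18848) = 3653/(-653654/35) = 3653*(-35/653654) = -127855/653654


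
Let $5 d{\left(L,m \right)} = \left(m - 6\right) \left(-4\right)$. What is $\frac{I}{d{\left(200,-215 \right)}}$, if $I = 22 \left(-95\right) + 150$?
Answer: $- \frac{2425}{221} \approx -10.973$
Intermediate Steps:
$d{\left(L,m \right)} = \frac{24}{5} - \frac{4 m}{5}$ ($d{\left(L,m \right)} = \frac{\left(m - 6\right) \left(-4\right)}{5} = \frac{\left(-6 + m\right) \left(-4\right)}{5} = \frac{24 - 4 m}{5} = \frac{24}{5} - \frac{4 m}{5}$)
$I = -1940$ ($I = -2090 + 150 = -1940$)
$\frac{I}{d{\left(200,-215 \right)}} = - \frac{1940}{\frac{24}{5} - -172} = - \frac{1940}{\frac{24}{5} + 172} = - \frac{1940}{\frac{884}{5}} = \left(-1940\right) \frac{5}{884} = - \frac{2425}{221}$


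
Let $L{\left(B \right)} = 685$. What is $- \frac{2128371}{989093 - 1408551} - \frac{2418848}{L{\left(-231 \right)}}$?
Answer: $- \frac{1013147210249}{287328730} \approx -3526.1$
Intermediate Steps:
$- \frac{2128371}{989093 - 1408551} - \frac{2418848}{L{\left(-231 \right)}} = - \frac{2128371}{989093 - 1408551} - \frac{2418848}{685} = - \frac{2128371}{-419458} - \frac{2418848}{685} = \left(-2128371\right) \left(- \frac{1}{419458}\right) - \frac{2418848}{685} = \frac{2128371}{419458} - \frac{2418848}{685} = - \frac{1013147210249}{287328730}$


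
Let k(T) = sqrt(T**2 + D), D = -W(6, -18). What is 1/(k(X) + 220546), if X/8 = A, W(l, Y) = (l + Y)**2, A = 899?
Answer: 110273/24294406698 - sqrt(3232795)/12147203349 ≈ 4.3910e-6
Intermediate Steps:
W(l, Y) = (Y + l)**2
X = 7192 (X = 8*899 = 7192)
D = -144 (D = -(-18 + 6)**2 = -1*(-12)**2 = -1*144 = -144)
k(T) = sqrt(-144 + T**2) (k(T) = sqrt(T**2 - 144) = sqrt(-144 + T**2))
1/(k(X) + 220546) = 1/(sqrt(-144 + 7192**2) + 220546) = 1/(sqrt(-144 + 51724864) + 220546) = 1/(sqrt(51724720) + 220546) = 1/(4*sqrt(3232795) + 220546) = 1/(220546 + 4*sqrt(3232795))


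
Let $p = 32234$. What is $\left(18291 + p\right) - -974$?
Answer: $51499$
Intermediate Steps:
$\left(18291 + p\right) - -974 = \left(18291 + 32234\right) - -974 = 50525 + \left(-1 + 975\right) = 50525 + 974 = 51499$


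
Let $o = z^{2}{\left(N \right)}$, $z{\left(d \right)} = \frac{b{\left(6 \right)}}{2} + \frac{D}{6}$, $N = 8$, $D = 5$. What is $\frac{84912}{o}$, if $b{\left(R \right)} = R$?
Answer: $\frac{3056832}{529} \approx 5778.5$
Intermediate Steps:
$z{\left(d \right)} = \frac{23}{6}$ ($z{\left(d \right)} = \frac{6}{2} + \frac{5}{6} = 6 \cdot \frac{1}{2} + 5 \cdot \frac{1}{6} = 3 + \frac{5}{6} = \frac{23}{6}$)
$o = \frac{529}{36}$ ($o = \left(\frac{23}{6}\right)^{2} = \frac{529}{36} \approx 14.694$)
$\frac{84912}{o} = \frac{84912}{\frac{529}{36}} = 84912 \cdot \frac{36}{529} = \frac{3056832}{529}$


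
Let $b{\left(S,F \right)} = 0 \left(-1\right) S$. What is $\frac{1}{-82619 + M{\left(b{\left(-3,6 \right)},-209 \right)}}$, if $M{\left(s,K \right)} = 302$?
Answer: $- \frac{1}{82317} \approx -1.2148 \cdot 10^{-5}$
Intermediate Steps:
$b{\left(S,F \right)} = 0$ ($b{\left(S,F \right)} = 0 S = 0$)
$\frac{1}{-82619 + M{\left(b{\left(-3,6 \right)},-209 \right)}} = \frac{1}{-82619 + 302} = \frac{1}{-82317} = - \frac{1}{82317}$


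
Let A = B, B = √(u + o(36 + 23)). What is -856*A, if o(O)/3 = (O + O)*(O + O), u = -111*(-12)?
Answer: -3424*√2694 ≈ -1.7772e+5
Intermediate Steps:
u = 1332
o(O) = 12*O² (o(O) = 3*((O + O)*(O + O)) = 3*((2*O)*(2*O)) = 3*(4*O²) = 12*O²)
B = 4*√2694 (B = √(1332 + 12*(36 + 23)²) = √(1332 + 12*59²) = √(1332 + 12*3481) = √(1332 + 41772) = √43104 = 4*√2694 ≈ 207.61)
A = 4*√2694 ≈ 207.61
-856*A = -3424*√2694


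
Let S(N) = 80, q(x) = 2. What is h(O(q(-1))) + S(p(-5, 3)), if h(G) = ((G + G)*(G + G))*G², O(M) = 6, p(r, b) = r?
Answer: 5264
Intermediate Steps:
h(G) = 4*G⁴ (h(G) = ((2*G)*(2*G))*G² = (4*G²)*G² = 4*G⁴)
h(O(q(-1))) + S(p(-5, 3)) = 4*6⁴ + 80 = 4*1296 + 80 = 5184 + 80 = 5264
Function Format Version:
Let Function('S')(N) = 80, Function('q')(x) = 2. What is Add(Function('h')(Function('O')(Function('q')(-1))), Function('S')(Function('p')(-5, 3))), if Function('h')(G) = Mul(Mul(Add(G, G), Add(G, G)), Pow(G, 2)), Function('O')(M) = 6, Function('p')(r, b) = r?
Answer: 5264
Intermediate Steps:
Function('h')(G) = Mul(4, Pow(G, 4)) (Function('h')(G) = Mul(Mul(Mul(2, G), Mul(2, G)), Pow(G, 2)) = Mul(Mul(4, Pow(G, 2)), Pow(G, 2)) = Mul(4, Pow(G, 4)))
Add(Function('h')(Function('O')(Function('q')(-1))), Function('S')(Function('p')(-5, 3))) = Add(Mul(4, Pow(6, 4)), 80) = Add(Mul(4, 1296), 80) = Add(5184, 80) = 5264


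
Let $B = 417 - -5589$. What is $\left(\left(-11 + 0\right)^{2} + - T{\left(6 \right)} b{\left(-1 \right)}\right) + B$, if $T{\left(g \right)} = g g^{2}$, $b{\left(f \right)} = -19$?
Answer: $10231$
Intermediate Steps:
$T{\left(g \right)} = g^{3}$
$B = 6006$ ($B = 417 + 5589 = 6006$)
$\left(\left(-11 + 0\right)^{2} + - T{\left(6 \right)} b{\left(-1 \right)}\right) + B = \left(\left(-11 + 0\right)^{2} + - 6^{3} \left(-19\right)\right) + 6006 = \left(\left(-11\right)^{2} + \left(-1\right) 216 \left(-19\right)\right) + 6006 = \left(121 - -4104\right) + 6006 = \left(121 + 4104\right) + 6006 = 4225 + 6006 = 10231$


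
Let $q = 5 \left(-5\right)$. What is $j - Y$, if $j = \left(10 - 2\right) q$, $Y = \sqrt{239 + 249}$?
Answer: $-200 - 2 \sqrt{122} \approx -222.09$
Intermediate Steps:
$q = -25$
$Y = 2 \sqrt{122}$ ($Y = \sqrt{488} = 2 \sqrt{122} \approx 22.091$)
$j = -200$ ($j = \left(10 - 2\right) \left(-25\right) = 8 \left(-25\right) = -200$)
$j - Y = -200 - 2 \sqrt{122}$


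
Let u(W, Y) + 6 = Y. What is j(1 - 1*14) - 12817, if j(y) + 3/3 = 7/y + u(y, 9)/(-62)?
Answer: -10331781/806 ≈ -12819.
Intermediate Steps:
u(W, Y) = -6 + Y
j(y) = -65/62 + 7/y (j(y) = -1 + (7/y + (-6 + 9)/(-62)) = -1 + (7/y + 3*(-1/62)) = -1 + (7/y - 3/62) = -1 + (-3/62 + 7/y) = -65/62 + 7/y)
j(1 - 1*14) - 12817 = (-65/62 + 7/(1 - 1*14)) - 12817 = (-65/62 + 7/(1 - 14)) - 12817 = (-65/62 + 7/(-13)) - 12817 = (-65/62 + 7*(-1/13)) - 12817 = (-65/62 - 7/13) - 12817 = -1279/806 - 12817 = -10331781/806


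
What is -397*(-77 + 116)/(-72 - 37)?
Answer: 15483/109 ≈ 142.05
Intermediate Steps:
-397*(-77 + 116)/(-72 - 37) = -15483/(-109) = -15483*(-1)/109 = -397*(-39/109) = 15483/109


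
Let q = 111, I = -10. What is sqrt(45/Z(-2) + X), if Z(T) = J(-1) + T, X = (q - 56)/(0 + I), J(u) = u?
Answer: I*sqrt(82)/2 ≈ 4.5277*I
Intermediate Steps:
X = -11/2 (X = (111 - 56)/(0 - 10) = 55/(-10) = 55*(-1/10) = -11/2 ≈ -5.5000)
Z(T) = -1 + T
sqrt(45/Z(-2) + X) = sqrt(45/(-1 - 2) - 11/2) = sqrt(45/(-3) - 11/2) = sqrt(45*(-1/3) - 11/2) = sqrt(-15 - 11/2) = sqrt(-41/2) = I*sqrt(82)/2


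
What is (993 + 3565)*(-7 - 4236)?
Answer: -19339594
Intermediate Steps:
(993 + 3565)*(-7 - 4236) = 4558*(-4243) = -19339594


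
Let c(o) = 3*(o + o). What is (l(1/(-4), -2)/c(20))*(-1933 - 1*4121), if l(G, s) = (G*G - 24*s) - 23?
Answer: -404609/320 ≈ -1264.4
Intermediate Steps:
c(o) = 6*o (c(o) = 3*(2*o) = 6*o)
l(G, s) = -23 + G² - 24*s (l(G, s) = (G² - 24*s) - 23 = -23 + G² - 24*s)
(l(1/(-4), -2)/c(20))*(-1933 - 1*4121) = ((-23 + (1/(-4))² - 24*(-2))/((6*20)))*(-1933 - 1*4121) = ((-23 + (-¼)² + 48)/120)*(-1933 - 4121) = ((-23 + 1/16 + 48)*(1/120))*(-6054) = ((401/16)*(1/120))*(-6054) = (401/1920)*(-6054) = -404609/320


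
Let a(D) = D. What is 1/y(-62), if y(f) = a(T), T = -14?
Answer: -1/14 ≈ -0.071429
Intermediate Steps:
y(f) = -14
1/y(-62) = 1/(-14) = -1/14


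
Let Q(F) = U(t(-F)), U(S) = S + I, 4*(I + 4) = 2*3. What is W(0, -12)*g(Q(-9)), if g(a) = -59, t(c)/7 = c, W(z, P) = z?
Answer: 0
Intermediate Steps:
t(c) = 7*c
I = -5/2 (I = -4 + (2*3)/4 = -4 + (1/4)*6 = -4 + 3/2 = -5/2 ≈ -2.5000)
U(S) = -5/2 + S (U(S) = S - 5/2 = -5/2 + S)
Q(F) = -5/2 - 7*F (Q(F) = -5/2 + 7*(-F) = -5/2 - 7*F)
W(0, -12)*g(Q(-9)) = 0*(-59) = 0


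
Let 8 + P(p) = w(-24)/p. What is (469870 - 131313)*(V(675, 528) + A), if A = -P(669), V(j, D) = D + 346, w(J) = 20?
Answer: 199761495166/669 ≈ 2.9860e+8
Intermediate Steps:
V(j, D) = 346 + D
P(p) = -8 + 20/p
A = 5332/669 (A = -(-8 + 20/669) = -1*(-5332/669) = 5332/669 ≈ 7.9701)
(469870 - 131313)*(V(675, 528) + A) = (469870 - 131313)*((346 + 528) + 5332/669) = 338557*(874 + 5332/669) = 338557*(590038/669) = 199761495166/669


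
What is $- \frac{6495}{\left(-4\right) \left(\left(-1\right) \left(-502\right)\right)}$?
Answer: $\frac{6495}{2008} \approx 3.2346$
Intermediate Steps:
$- \frac{6495}{\left(-4\right) \left(\left(-1\right) \left(-502\right)\right)} = - \frac{6495}{\left(-4\right) 502} = - \frac{6495}{-2008} = \left(-6495\right) \left(- \frac{1}{2008}\right) = \frac{6495}{2008}$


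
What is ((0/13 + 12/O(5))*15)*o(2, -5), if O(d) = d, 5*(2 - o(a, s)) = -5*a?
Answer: 144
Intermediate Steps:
o(a, s) = 2 + a (o(a, s) = 2 - (-1)*a = 2 + a)
((0/13 + 12/O(5))*15)*o(2, -5) = ((0/13 + 12/5)*15)*(2 + 2) = ((0*(1/13) + 12*(⅕))*15)*4 = ((0 + 12/5)*15)*4 = ((12/5)*15)*4 = 36*4 = 144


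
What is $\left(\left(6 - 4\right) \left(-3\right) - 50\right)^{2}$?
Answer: $3136$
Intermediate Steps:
$\left(\left(6 - 4\right) \left(-3\right) - 50\right)^{2} = \left(2 \left(-3\right) - 50\right)^{2} = \left(-6 - 50\right)^{2} = \left(-56\right)^{2} = 3136$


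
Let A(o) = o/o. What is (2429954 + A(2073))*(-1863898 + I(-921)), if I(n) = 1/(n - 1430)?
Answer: -10648121612481045/2351 ≈ -4.5292e+12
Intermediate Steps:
I(n) = 1/(-1430 + n)
A(o) = 1
(2429954 + A(2073))*(-1863898 + I(-921)) = (2429954 + 1)*(-1863898 + 1/(-1430 - 921)) = 2429955*(-1863898 + 1/(-2351)) = 2429955*(-1863898 - 1/2351) = 2429955*(-4382024199/2351) = -10648121612481045/2351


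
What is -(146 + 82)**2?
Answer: -51984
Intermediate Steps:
-(146 + 82)**2 = -1*228**2 = -1*51984 = -51984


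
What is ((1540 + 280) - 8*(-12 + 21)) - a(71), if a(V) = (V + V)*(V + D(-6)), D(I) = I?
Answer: -7482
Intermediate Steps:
a(V) = 2*V*(-6 + V) (a(V) = (V + V)*(V - 6) = (2*V)*(-6 + V) = 2*V*(-6 + V))
((1540 + 280) - 8*(-12 + 21)) - a(71) = ((1540 + 280) - 8*(-12 + 21)) - 2*71*(-6 + 71) = (1820 - 8*9) - 2*71*65 = (1820 - 72) - 1*9230 = 1748 - 9230 = -7482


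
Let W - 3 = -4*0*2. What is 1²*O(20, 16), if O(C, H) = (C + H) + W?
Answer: 39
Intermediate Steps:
W = 3 (W = 3 - 4*0*2 = 3 + 0*2 = 3 + 0 = 3)
O(C, H) = 3 + C + H (O(C, H) = (C + H) + 3 = 3 + C + H)
1²*O(20, 16) = 1²*(3 + 20 + 16) = 1*39 = 39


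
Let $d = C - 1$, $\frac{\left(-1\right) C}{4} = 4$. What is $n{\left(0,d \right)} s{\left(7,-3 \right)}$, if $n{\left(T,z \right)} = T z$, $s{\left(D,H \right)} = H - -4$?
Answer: $0$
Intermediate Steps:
$C = -16$ ($C = \left(-4\right) 4 = -16$)
$s{\left(D,H \right)} = 4 + H$ ($s{\left(D,H \right)} = H + 4 = 4 + H$)
$d = -17$ ($d = -16 - 1 = -17$)
$n{\left(0,d \right)} s{\left(7,-3 \right)} = 0 \left(-17\right) \left(4 - 3\right) = 0 \cdot 1 = 0$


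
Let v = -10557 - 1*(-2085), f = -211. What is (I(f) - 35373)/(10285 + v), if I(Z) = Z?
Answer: -35584/1813 ≈ -19.627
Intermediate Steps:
v = -8472 (v = -10557 + 2085 = -8472)
(I(f) - 35373)/(10285 + v) = (-211 - 35373)/(10285 - 8472) = -35584/1813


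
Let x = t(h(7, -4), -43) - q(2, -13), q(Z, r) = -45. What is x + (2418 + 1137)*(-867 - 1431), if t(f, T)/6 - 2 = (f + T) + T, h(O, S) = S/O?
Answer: -57188967/7 ≈ -8.1699e+6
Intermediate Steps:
t(f, T) = 12 + 6*f + 12*T (t(f, T) = 12 + 6*((f + T) + T) = 12 + 6*((T + f) + T) = 12 + 6*(f + 2*T) = 12 + (6*f + 12*T) = 12 + 6*f + 12*T)
x = -3237/7 (x = (12 + 6*(-4/7) + 12*(-43)) - 1*(-45) = (12 + 6*(-4*1/7) - 516) + 45 = (12 + 6*(-4/7) - 516) + 45 = (12 - 24/7 - 516) + 45 = -3552/7 + 45 = -3237/7 ≈ -462.43)
x + (2418 + 1137)*(-867 - 1431) = -3237/7 + (2418 + 1137)*(-867 - 1431) = -3237/7 + 3555*(-2298) = -3237/7 - 8169390 = -57188967/7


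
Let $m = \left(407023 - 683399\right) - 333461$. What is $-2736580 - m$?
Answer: $-2126743$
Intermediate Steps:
$m = -609837$ ($m = -276376 - 333461 = -609837$)
$-2736580 - m = -2736580 - -609837 = -2736580 + 609837 = -2126743$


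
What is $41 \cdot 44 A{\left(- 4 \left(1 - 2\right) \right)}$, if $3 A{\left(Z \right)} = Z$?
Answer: $\frac{7216}{3} \approx 2405.3$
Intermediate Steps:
$A{\left(Z \right)} = \frac{Z}{3}$
$41 \cdot 44 A{\left(- 4 \left(1 - 2\right) \right)} = 41 \cdot 44 \frac{\left(-4\right) \left(1 - 2\right)}{3} = 1804 \frac{\left(-4\right) \left(-1\right)}{3} = 1804 \cdot \frac{1}{3} \cdot 4 = 1804 \cdot \frac{4}{3} = \frac{7216}{3}$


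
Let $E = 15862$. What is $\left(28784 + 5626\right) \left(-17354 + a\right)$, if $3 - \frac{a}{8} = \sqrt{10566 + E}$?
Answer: $-596325300 - 550560 \sqrt{6607} \approx -6.4108 \cdot 10^{8}$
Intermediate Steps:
$a = 24 - 16 \sqrt{6607}$ ($a = 24 - 8 \sqrt{10566 + 15862} = 24 - 8 \sqrt{26428} = 24 - 8 \cdot 2 \sqrt{6607} = 24 - 16 \sqrt{6607} \approx -1276.5$)
$\left(28784 + 5626\right) \left(-17354 + a\right) = \left(28784 + 5626\right) \left(-17354 + \left(24 - 16 \sqrt{6607}\right)\right) = 34410 \left(-17330 - 16 \sqrt{6607}\right) = -596325300 - 550560 \sqrt{6607}$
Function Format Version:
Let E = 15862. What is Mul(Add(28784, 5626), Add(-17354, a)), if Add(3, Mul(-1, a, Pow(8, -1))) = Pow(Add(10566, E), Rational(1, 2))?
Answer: Add(-596325300, Mul(-550560, Pow(6607, Rational(1, 2)))) ≈ -6.4108e+8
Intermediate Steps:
a = Add(24, Mul(-16, Pow(6607, Rational(1, 2)))) (a = Add(24, Mul(-8, Pow(Add(10566, 15862), Rational(1, 2)))) = Add(24, Mul(-8, Pow(26428, Rational(1, 2)))) = Add(24, Mul(-8, Mul(2, Pow(6607, Rational(1, 2))))) = Add(24, Mul(-16, Pow(6607, Rational(1, 2)))) ≈ -1276.5)
Mul(Add(28784, 5626), Add(-17354, a)) = Mul(Add(28784, 5626), Add(-17354, Add(24, Mul(-16, Pow(6607, Rational(1, 2)))))) = Mul(34410, Add(-17330, Mul(-16, Pow(6607, Rational(1, 2))))) = Add(-596325300, Mul(-550560, Pow(6607, Rational(1, 2))))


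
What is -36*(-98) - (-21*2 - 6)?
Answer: 3576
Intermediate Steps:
-36*(-98) - (-21*2 - 6) = 3528 - (-42 - 6) = 3528 - 1*(-48) = 3528 + 48 = 3576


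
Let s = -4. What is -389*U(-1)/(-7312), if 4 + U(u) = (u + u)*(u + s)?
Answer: 1167/3656 ≈ 0.31920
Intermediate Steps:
U(u) = -4 + 2*u*(-4 + u) (U(u) = -4 + (u + u)*(u - 4) = -4 + (2*u)*(-4 + u) = -4 + 2*u*(-4 + u))
-389*U(-1)/(-7312) = -389*(-4 - 8*(-1) + 2*(-1)²)/(-7312) = -389*(-4 + 8 + 2*1)*(-1/7312) = -389*(-4 + 8 + 2)*(-1/7312) = -389*6*(-1/7312) = -2334*(-1/7312) = 1167/3656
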